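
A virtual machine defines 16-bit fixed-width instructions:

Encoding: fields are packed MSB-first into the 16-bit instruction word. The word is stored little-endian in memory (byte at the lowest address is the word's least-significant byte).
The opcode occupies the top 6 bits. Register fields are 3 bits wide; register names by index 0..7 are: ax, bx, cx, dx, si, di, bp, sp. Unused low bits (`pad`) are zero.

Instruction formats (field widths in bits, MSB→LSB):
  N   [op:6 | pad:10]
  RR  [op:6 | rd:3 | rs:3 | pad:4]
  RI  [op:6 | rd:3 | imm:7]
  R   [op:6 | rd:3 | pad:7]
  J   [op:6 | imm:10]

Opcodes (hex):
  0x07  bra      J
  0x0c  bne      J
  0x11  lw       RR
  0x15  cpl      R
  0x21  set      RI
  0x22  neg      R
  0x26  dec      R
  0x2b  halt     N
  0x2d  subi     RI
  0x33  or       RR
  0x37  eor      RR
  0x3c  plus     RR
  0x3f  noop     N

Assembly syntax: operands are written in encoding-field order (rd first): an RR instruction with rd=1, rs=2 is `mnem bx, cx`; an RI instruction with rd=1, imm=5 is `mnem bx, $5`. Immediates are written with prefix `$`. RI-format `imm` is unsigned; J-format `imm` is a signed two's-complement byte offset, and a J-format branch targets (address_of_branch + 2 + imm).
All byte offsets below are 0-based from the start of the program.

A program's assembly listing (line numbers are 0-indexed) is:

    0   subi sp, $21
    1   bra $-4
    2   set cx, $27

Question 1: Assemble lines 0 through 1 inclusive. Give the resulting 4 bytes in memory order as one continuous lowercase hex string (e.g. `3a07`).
line 0 (subi): pack op=0x2d:6|rd=7:3|imm=21:7 = 0xb795; little→ 95 b7
line 1 (bra): pack op=0x7:6|imm=-4:10 = 0x1ffc; little→ fc 1f

95b7fc1f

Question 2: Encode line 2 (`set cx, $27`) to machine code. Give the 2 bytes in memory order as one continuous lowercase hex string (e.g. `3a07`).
line 2 (set): pack op=0x21:6|rd=2:3|imm=27:7 = 0x851b; little→ 1b 85

1b85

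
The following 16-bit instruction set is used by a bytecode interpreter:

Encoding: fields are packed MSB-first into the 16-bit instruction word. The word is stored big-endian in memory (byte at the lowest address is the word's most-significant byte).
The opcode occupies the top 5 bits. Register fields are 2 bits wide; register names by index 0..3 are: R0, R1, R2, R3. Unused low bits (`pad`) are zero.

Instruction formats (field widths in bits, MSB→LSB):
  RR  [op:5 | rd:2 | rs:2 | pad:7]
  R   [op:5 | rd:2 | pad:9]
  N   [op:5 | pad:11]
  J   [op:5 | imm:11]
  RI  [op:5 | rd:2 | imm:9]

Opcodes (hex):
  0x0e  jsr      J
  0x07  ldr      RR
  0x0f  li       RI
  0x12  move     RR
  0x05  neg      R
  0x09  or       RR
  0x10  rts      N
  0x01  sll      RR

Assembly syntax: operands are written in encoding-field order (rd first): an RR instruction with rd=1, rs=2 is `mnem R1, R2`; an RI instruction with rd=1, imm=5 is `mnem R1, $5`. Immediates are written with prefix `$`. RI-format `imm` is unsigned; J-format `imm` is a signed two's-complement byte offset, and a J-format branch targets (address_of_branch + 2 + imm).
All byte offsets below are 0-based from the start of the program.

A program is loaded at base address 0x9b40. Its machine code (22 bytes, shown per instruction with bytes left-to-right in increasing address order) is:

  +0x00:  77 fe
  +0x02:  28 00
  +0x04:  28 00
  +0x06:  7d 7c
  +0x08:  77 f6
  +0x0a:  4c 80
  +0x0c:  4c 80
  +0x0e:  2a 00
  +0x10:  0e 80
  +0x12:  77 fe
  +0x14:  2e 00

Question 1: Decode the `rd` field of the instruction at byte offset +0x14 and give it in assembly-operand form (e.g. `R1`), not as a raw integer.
[14] 2e 00 → 0x2e00
  top 5b → 0x5 → neg [R]
  rd@[10:9]=0x3 ⇒ R3

R3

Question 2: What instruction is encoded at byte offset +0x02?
neg R0

@+02  big-endian(28 00) = 0x2800
  opcode bits[15:11]=0x5: neg/R
  [10:9] rd=0 = R0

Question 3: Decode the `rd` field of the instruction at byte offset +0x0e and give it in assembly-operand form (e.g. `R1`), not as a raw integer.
[0e] 2a 00 → 0x2a00
  op=0x2a00>>11=0x5 ⇒ neg (R)
  [10:9] rd=1 = R1

R1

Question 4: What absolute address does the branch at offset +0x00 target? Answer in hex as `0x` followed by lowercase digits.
0x9b40

+0x00: 77 fe ⇒ word 0x77fe (big)
  op=0x77fe>>11=0xe ⇒ jsr (J)
  [10:0] imm=2046 (s11→-2) = $-2
  target = base 0x9b40 + off 0x00 + 2 + imm -2 = 0x9b40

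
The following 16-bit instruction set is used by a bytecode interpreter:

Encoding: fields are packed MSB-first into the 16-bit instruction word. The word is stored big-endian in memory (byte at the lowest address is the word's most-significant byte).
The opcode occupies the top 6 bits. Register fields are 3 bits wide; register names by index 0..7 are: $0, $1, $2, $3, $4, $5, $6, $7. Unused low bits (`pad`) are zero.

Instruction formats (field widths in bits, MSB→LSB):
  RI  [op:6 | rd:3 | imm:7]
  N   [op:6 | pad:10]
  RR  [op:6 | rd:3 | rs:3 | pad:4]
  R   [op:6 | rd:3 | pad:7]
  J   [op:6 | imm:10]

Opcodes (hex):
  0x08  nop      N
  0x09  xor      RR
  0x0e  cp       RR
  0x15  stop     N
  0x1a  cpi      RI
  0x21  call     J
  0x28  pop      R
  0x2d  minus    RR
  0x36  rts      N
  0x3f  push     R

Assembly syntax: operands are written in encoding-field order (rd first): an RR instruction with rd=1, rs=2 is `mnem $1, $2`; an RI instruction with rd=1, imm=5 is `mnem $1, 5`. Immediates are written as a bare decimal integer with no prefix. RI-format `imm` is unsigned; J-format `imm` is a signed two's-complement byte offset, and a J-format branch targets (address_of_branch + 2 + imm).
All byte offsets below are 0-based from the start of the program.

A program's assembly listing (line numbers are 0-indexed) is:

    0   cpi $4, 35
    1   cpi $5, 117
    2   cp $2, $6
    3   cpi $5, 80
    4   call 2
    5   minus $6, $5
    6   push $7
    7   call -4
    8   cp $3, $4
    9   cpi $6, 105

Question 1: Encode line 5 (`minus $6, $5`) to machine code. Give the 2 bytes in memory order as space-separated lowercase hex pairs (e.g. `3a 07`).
b7 50

line 5 (minus): pack op=0x2d:6|rd=6:3|rs=5:3|pad=0:4 = 0xb750; big→ b7 50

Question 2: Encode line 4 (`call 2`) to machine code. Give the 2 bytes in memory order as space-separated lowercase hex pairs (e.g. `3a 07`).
line 4 (call): pack op=0x21:6|imm=2:10 = 0x8402; big→ 84 02

84 02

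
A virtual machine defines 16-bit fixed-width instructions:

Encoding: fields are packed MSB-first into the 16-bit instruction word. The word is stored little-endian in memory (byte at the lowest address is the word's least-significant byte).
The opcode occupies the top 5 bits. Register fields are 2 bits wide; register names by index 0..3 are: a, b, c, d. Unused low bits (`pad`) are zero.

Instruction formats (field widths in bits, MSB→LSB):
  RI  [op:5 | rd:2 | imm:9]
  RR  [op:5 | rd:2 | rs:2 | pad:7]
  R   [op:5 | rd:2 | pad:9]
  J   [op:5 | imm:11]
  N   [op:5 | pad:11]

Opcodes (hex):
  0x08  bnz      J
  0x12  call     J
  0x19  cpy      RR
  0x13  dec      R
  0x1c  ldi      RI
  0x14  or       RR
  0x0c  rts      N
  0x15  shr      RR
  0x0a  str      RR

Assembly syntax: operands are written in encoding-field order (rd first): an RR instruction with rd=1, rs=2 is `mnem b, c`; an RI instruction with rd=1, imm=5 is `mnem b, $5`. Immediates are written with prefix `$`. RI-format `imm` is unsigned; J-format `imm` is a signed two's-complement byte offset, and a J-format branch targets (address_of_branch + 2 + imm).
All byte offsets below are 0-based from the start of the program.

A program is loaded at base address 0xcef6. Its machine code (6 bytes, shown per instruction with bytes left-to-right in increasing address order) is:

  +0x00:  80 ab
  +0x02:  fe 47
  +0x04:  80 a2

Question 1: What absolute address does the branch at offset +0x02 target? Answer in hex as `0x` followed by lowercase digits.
0xcef8

+0x02: fe 47 ⇒ word 0x47fe (little)
  top 5b → 0x8 → bnz [J]
  imm: (w>>0)&0x7ff=0x7fe (s11→-2) → $-2
  target = base 0xcef6 + off 0x02 + 2 + imm -2 = 0xcef8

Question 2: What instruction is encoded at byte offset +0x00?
shr b, d

off 0x00: read 80 ab as little → 0xab80
  top 5b → 0x15 → shr [RR]
  [10:9] rd=1 = b
  [8:7] rs=3 = d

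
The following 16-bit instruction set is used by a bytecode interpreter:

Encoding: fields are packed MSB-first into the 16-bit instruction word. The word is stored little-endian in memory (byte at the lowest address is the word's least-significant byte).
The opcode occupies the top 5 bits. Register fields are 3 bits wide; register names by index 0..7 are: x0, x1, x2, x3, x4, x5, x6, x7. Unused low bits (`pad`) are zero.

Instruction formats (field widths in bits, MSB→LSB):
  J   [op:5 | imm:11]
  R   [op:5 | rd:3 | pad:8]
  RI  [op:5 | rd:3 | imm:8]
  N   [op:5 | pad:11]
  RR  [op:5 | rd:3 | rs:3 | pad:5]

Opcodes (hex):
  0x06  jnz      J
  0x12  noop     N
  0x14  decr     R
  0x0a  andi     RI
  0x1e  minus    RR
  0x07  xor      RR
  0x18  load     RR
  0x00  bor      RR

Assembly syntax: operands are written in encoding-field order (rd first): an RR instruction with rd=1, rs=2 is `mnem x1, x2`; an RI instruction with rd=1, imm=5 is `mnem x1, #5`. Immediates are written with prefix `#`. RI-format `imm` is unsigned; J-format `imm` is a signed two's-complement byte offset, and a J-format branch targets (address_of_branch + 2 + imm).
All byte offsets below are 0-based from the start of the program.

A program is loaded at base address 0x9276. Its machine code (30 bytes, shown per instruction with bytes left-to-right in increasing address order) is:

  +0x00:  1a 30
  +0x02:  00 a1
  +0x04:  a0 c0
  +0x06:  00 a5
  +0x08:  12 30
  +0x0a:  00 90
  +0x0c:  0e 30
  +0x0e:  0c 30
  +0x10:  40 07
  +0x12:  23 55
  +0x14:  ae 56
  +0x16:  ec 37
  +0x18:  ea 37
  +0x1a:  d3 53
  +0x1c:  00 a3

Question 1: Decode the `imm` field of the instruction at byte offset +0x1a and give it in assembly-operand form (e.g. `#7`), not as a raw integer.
#211

+0x1a: d3 53 ⇒ word 0x53d3 (little)
  op=0x53d3>>11=0xa ⇒ andi (RI)
  rd@[10:8]=0x3 ⇒ x3
  imm@[7:0]=0xd3 ⇒ #211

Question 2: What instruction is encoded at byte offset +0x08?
+0x08: 12 30 ⇒ word 0x3012 (little)
  op=0x3012>>11=0x6 ⇒ jnz (J)
  imm: (w>>0)&0x7ff=0x12 → #18

jnz #18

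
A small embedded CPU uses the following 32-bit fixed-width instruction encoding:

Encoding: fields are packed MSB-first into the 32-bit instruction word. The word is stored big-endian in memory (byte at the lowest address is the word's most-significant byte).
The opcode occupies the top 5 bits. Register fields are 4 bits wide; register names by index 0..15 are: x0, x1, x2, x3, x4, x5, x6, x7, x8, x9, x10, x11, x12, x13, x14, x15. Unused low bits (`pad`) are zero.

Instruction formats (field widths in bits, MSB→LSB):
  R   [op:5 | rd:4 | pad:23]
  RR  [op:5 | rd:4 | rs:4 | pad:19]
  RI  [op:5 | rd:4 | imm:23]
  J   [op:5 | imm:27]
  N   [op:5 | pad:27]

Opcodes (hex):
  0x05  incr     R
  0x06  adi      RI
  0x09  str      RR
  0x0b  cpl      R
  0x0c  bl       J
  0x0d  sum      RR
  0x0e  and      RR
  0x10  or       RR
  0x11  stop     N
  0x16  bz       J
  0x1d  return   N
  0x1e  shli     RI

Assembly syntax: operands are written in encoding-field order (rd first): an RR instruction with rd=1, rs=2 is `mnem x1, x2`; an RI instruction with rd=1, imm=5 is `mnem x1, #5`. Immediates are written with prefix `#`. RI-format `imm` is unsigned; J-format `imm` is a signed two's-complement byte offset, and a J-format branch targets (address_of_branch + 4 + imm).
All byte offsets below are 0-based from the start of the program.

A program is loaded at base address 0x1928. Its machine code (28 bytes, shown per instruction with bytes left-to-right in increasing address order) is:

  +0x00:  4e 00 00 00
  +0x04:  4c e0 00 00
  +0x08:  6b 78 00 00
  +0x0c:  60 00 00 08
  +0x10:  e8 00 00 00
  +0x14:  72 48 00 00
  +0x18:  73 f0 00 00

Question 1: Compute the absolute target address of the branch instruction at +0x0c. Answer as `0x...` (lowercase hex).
0x1940

+0x0c: 60 00 00 08 ⇒ word 0x60000008 (big)
  op=0x60000008>>27=0xc ⇒ bl (J)
  [26:0] imm=8 = #8
  target = base 0x1928 + off 0x0c + 4 + imm 8 = 0x1940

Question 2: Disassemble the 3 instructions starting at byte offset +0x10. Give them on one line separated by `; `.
@+10  big-endian(e8 00 00 00) = 0xe8000000
  op=0xe8000000>>27=0x1d ⇒ return (N)
@+14  big-endian(72 48 00 00) = 0x72480000
  op=0x72480000>>27=0xe ⇒ and (RR)
  rd@[26:23]=0x4 ⇒ x4
  rs@[22:19]=0x9 ⇒ x9
@+18  big-endian(73 f0 00 00) = 0x73f00000
  op=0x73f00000>>27=0xe ⇒ and (RR)
  rd@[26:23]=0x7 ⇒ x7
  rs@[22:19]=0xe ⇒ x14

return; and x4, x9; and x7, x14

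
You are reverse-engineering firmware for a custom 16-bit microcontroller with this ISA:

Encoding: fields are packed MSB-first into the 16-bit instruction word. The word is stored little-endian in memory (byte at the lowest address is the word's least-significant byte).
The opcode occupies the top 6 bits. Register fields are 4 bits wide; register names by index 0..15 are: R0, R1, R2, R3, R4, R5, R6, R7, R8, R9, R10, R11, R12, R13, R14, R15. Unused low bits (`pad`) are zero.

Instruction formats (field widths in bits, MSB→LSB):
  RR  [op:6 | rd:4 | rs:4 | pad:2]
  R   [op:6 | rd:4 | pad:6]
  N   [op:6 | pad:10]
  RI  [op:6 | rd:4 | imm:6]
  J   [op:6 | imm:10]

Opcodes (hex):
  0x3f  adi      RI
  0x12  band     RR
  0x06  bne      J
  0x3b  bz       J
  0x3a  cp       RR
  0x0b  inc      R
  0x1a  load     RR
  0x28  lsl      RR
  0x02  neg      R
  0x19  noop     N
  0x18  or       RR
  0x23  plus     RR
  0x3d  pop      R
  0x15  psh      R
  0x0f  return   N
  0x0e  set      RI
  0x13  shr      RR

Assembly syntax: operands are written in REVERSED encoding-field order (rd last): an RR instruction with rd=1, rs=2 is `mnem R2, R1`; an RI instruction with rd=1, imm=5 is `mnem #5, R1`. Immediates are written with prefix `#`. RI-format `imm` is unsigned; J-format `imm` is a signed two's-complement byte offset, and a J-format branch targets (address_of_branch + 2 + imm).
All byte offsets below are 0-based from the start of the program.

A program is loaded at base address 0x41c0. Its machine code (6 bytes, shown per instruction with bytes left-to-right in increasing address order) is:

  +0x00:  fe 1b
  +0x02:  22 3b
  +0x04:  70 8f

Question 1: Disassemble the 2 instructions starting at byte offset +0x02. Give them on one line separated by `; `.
set #34, R12; plus R12, R13

off 0x02: read 22 3b as little → 0x3b22
  op=0x3b22>>10=0xe ⇒ set (RI)
  rd: (w>>6)&0xf=0xc → R12
  imm: (w>>0)&0x3f=0x22 → #34
off 0x04: read 70 8f as little → 0x8f70
  op=0x8f70>>10=0x23 ⇒ plus (RR)
  rd: (w>>6)&0xf=0xd → R13
  rs: (w>>2)&0xf=0xc → R12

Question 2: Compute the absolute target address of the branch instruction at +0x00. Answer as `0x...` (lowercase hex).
+0x00: fe 1b ⇒ word 0x1bfe (little)
  opcode bits[15:10]=0x6: bne/J
  [9:0] imm=1022 (s10→-2) = #-2
  target = base 0x41c0 + off 0x00 + 2 + imm -2 = 0x41c0

0x41c0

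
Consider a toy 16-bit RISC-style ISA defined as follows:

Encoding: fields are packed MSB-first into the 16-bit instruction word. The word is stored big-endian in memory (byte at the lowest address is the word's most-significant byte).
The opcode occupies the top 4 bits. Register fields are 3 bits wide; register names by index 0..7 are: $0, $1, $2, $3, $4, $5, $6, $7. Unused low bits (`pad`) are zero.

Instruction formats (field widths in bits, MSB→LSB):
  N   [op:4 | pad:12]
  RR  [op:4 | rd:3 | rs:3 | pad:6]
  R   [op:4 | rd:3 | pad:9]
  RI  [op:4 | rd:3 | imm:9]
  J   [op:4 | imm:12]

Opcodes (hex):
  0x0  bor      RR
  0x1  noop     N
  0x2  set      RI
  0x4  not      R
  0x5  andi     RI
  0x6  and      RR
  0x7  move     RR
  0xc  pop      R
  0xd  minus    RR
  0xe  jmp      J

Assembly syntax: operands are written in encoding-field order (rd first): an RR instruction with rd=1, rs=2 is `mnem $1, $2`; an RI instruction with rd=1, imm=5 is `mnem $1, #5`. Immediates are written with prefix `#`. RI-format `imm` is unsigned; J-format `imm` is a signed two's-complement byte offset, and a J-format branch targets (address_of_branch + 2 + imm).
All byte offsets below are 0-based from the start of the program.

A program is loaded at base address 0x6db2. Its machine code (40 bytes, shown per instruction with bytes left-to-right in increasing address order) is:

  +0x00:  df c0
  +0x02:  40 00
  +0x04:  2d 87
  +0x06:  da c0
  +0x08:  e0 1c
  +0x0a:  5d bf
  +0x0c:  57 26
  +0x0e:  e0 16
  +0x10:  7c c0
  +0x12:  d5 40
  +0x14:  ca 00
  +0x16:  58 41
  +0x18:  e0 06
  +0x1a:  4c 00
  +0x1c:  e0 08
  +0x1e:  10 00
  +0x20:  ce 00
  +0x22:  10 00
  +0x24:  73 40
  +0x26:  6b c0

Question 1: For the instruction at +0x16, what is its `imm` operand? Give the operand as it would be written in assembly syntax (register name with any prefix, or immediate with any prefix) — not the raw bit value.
[16] 58 41 → 0x5841
  top 4b → 0x5 → andi [RI]
  rd@[11:9]=0x4 ⇒ $4
  imm@[8:0]=0x41 ⇒ #65

#65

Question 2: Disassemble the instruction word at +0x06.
minus $5, $3

off 0x06: read da c0 as big → 0xdac0
  top 4b → 0xd → minus [RR]
  rd: (w>>9)&0x7=0x5 → $5
  rs: (w>>6)&0x7=0x3 → $3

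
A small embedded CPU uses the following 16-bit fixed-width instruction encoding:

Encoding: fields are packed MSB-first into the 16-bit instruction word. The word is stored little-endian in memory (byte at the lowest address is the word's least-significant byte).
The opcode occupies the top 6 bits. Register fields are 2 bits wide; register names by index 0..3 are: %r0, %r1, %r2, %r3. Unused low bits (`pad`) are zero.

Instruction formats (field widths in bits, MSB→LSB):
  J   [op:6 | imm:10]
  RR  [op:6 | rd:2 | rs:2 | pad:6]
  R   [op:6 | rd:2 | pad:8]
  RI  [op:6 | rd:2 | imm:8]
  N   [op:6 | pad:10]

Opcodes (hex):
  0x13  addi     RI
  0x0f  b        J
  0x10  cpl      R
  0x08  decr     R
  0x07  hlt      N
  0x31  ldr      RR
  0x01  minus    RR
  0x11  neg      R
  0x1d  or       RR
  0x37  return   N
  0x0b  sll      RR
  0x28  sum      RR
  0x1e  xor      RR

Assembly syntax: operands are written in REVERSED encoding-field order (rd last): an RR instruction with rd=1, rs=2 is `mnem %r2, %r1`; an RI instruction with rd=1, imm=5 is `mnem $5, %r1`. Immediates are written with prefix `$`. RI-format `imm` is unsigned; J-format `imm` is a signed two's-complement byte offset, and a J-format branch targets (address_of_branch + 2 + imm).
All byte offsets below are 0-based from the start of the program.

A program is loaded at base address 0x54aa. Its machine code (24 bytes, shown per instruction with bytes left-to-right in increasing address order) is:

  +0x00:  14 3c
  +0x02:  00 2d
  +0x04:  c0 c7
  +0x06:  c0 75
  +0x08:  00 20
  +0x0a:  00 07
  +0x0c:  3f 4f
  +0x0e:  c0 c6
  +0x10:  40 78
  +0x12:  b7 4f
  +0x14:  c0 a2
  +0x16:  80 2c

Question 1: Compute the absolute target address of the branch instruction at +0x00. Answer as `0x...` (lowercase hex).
@+00  little-endian(14 3c) = 0x3c14
  top 6b → 0xf → b [J]
  [9:0] imm=20 = $20
  target = base 0x54aa + off 0x00 + 2 + imm 20 = 0x54c0

0x54c0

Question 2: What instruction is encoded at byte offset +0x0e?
off 0x0e: read c0 c6 as little → 0xc6c0
  op=0xc6c0>>10=0x31 ⇒ ldr (RR)
  [9:8] rd=2 = %r2
  [7:6] rs=3 = %r3

ldr %r3, %r2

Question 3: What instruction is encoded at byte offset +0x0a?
minus %r0, %r3

+0x0a: 00 07 ⇒ word 0x0700 (little)
  op=0x0700>>10=0x1 ⇒ minus (RR)
  rd@[9:8]=0x3 ⇒ %r3
  rs@[7:6]=0x0 ⇒ %r0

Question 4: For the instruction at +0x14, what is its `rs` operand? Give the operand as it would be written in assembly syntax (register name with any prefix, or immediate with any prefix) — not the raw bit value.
%r3

+0x14: c0 a2 ⇒ word 0xa2c0 (little)
  opcode bits[15:10]=0x28: sum/RR
  rd: (w>>8)&0x3=0x2 → %r2
  rs: (w>>6)&0x3=0x3 → %r3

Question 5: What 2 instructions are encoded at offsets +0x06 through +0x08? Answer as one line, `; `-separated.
or %r3, %r1; decr %r0

@+06  little-endian(c0 75) = 0x75c0
  opcode bits[15:10]=0x1d: or/RR
  [9:8] rd=1 = %r1
  [7:6] rs=3 = %r3
@+08  little-endian(00 20) = 0x2000
  opcode bits[15:10]=0x8: decr/R
  [9:8] rd=0 = %r0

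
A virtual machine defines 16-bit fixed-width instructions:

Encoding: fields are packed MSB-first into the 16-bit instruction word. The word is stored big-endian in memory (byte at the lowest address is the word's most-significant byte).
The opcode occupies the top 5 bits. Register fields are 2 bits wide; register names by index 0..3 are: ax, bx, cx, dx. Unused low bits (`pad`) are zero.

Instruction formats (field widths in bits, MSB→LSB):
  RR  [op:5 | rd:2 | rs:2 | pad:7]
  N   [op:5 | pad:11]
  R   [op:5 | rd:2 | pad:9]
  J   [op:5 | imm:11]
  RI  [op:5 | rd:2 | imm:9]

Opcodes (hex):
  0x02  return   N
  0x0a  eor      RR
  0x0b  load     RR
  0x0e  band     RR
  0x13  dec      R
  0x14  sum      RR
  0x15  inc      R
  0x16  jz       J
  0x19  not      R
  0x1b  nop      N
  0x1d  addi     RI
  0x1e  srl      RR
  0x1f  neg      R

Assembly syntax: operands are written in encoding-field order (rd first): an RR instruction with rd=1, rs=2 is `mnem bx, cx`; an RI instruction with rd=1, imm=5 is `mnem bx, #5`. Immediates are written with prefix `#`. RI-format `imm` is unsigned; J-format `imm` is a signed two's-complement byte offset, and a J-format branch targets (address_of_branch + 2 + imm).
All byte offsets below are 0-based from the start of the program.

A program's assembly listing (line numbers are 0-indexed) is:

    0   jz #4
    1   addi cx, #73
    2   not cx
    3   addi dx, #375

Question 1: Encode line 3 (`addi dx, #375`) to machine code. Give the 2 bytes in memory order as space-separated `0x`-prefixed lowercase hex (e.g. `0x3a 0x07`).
L3: addi op=0x1d:5|rd=3:2|imm=375:9 ⇒ 0xef77 ⇒ big ef 77

0xef 0x77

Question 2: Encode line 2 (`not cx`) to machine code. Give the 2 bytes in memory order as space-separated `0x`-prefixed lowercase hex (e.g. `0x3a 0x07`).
0xcc 0x00

L2: not op=0x19:5|rd=2:2|pad=0:9 ⇒ 0xcc00 ⇒ big cc 00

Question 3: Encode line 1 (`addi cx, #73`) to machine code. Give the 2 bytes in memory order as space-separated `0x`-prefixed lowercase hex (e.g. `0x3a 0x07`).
L1: addi op=0x1d:5|rd=2:2|imm=73:9 ⇒ 0xec49 ⇒ big ec 49

0xec 0x49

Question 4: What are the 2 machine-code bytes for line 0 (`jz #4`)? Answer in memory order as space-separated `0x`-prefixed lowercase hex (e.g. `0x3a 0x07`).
0xb0 0x04

line 0 (jz): pack op=0x16:5|imm=4:11 = 0xb004; big→ b0 04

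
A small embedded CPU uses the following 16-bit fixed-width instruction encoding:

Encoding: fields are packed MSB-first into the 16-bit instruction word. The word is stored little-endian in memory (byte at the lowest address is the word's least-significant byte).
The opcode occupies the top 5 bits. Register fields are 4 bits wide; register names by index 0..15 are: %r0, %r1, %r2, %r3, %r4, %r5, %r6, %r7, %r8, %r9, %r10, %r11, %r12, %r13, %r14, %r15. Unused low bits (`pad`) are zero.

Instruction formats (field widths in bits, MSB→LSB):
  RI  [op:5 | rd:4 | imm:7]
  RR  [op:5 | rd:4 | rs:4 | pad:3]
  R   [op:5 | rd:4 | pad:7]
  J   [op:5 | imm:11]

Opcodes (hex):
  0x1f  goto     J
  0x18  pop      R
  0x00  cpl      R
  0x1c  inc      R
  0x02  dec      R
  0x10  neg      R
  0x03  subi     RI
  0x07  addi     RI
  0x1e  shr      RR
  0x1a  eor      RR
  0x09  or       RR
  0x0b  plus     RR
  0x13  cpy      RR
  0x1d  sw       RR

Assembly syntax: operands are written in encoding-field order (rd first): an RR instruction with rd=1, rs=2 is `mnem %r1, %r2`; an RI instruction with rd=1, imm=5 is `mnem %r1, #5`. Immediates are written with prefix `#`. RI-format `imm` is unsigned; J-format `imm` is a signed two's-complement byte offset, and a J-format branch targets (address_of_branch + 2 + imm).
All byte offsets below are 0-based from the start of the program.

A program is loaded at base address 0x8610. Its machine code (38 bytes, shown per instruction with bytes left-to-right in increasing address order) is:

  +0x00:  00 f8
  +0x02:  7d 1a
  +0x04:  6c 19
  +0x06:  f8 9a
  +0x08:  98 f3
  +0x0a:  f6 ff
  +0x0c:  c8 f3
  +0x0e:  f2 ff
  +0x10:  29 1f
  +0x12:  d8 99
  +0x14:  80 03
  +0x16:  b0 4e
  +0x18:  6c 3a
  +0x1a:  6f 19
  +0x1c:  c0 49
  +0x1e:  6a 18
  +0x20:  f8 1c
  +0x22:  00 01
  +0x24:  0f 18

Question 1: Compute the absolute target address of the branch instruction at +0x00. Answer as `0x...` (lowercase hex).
@+00  little-endian(00 f8) = 0xf800
  op=0xf800>>11=0x1f ⇒ goto (J)
  [10:0] imm=0 = #0
  target = base 0x8610 + off 0x00 + 2 + imm 0 = 0x8612

0x8612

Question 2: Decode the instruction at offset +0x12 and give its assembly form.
off 0x12: read d8 99 as little → 0x99d8
  top 5b → 0x13 → cpy [RR]
  rd@[10:7]=0x3 ⇒ %r3
  rs@[6:3]=0xb ⇒ %r11

cpy %r3, %r11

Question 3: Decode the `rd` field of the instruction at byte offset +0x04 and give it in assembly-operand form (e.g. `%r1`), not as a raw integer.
%r2

off 0x04: read 6c 19 as little → 0x196c
  top 5b → 0x3 → subi [RI]
  rd@[10:7]=0x2 ⇒ %r2
  imm@[6:0]=0x6c ⇒ #108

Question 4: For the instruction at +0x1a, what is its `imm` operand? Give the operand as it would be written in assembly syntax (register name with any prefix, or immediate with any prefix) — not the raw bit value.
#111

[1a] 6f 19 → 0x196f
  opcode bits[15:11]=0x3: subi/RI
  rd@[10:7]=0x2 ⇒ %r2
  imm@[6:0]=0x6f ⇒ #111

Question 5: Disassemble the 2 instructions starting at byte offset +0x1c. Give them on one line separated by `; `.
[1c] c0 49 → 0x49c0
  top 5b → 0x9 → or [RR]
  rd: (w>>7)&0xf=0x3 → %r3
  rs: (w>>3)&0xf=0x8 → %r8
[1e] 6a 18 → 0x186a
  top 5b → 0x3 → subi [RI]
  rd: (w>>7)&0xf=0x0 → %r0
  imm: (w>>0)&0x7f=0x6a → #106

or %r3, %r8; subi %r0, #106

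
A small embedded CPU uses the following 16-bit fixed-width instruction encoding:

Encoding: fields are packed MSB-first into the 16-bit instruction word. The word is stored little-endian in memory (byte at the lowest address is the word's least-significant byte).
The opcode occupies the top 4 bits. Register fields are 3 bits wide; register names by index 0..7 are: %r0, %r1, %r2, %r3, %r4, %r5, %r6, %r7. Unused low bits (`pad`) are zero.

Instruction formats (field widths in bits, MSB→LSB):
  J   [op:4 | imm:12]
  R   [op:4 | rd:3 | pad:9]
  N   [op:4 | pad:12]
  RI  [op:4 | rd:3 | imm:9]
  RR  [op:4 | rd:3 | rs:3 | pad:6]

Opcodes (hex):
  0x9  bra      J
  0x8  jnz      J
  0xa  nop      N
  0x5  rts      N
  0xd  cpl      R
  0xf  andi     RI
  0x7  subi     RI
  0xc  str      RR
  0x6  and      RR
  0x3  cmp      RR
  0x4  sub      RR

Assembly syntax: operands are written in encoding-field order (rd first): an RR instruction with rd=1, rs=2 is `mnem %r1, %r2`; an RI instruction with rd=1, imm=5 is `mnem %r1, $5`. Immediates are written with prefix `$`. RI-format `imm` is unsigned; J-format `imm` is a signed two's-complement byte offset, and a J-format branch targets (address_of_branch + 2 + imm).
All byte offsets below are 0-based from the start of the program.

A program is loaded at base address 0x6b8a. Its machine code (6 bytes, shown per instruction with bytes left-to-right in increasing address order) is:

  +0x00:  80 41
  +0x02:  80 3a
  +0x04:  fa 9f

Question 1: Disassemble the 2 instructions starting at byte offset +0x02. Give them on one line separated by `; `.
cmp %r5, %r2; bra $-6

@+02  little-endian(80 3a) = 0x3a80
  op=0x3a80>>12=0x3 ⇒ cmp (RR)
  rd@[11:9]=0x5 ⇒ %r5
  rs@[8:6]=0x2 ⇒ %r2
@+04  little-endian(fa 9f) = 0x9ffa
  op=0x9ffa>>12=0x9 ⇒ bra (J)
  imm@[11:0]=0xffa (s12→-6) ⇒ $-6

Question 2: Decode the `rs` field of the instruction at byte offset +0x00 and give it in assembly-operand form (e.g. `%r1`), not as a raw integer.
%r6

[00] 80 41 → 0x4180
  opcode bits[15:12]=0x4: sub/RR
  [11:9] rd=0 = %r0
  [8:6] rs=6 = %r6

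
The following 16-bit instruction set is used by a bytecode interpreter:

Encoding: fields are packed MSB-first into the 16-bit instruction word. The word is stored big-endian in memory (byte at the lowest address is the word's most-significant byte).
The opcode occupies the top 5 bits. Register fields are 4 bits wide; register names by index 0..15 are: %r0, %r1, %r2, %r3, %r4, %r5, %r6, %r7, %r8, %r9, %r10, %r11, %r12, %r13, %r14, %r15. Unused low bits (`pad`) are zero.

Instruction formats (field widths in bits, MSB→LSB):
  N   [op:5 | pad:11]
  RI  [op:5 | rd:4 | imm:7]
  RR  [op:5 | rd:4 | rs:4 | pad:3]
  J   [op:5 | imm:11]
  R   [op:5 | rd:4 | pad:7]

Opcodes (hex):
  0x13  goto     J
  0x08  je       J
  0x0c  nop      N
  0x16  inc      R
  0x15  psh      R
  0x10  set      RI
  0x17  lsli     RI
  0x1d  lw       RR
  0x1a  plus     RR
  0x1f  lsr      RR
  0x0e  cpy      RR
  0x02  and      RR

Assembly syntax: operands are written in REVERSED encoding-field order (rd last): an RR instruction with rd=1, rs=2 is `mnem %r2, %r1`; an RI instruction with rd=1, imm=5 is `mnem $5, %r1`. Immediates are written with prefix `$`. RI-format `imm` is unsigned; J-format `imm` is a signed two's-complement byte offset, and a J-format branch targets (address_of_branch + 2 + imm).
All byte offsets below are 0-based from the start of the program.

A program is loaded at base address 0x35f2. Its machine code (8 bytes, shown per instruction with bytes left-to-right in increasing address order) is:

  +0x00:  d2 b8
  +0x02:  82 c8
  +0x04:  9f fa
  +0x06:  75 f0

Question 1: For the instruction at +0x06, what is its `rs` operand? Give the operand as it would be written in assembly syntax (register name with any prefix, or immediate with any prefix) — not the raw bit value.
off 0x06: read 75 f0 as big → 0x75f0
  top 5b → 0xe → cpy [RR]
  rd@[10:7]=0xb ⇒ %r11
  rs@[6:3]=0xe ⇒ %r14

%r14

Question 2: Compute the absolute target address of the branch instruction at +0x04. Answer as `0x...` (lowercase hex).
0x35f2

+0x04: 9f fa ⇒ word 0x9ffa (big)
  op=0x9ffa>>11=0x13 ⇒ goto (J)
  [10:0] imm=2042 (s11→-6) = $-6
  target = base 0x35f2 + off 0x04 + 2 + imm -6 = 0x35f2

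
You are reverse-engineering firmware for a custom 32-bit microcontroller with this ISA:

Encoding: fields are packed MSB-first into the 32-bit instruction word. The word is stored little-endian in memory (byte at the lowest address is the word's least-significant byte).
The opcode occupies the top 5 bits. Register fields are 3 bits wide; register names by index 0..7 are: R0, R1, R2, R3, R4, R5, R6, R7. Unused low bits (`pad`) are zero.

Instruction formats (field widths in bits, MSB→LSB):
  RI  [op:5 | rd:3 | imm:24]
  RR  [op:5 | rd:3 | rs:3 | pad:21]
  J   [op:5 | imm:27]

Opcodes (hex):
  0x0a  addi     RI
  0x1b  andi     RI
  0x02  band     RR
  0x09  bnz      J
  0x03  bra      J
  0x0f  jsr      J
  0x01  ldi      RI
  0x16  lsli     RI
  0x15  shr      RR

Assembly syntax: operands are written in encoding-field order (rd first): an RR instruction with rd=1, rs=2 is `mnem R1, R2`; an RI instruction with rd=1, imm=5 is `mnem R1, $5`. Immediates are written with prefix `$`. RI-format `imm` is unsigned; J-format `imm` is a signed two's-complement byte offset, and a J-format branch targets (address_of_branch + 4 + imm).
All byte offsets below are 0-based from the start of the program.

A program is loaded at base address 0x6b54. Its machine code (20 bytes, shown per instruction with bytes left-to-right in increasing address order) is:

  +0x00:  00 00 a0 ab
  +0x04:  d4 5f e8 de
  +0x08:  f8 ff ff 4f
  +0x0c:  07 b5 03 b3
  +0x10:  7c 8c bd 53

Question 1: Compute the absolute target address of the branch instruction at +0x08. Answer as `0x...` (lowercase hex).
@+08  little-endian(f8 ff ff 4f) = 0x4ffffff8
  top 5b → 0x9 → bnz [J]
  imm: (w>>0)&0x7ffffff=0x7fffff8 (s27→-8) → $-8
  target = base 0x6b54 + off 0x08 + 4 + imm -8 = 0x6b58

0x6b58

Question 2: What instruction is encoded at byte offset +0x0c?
off 0x0c: read 07 b5 03 b3 as little → 0xb303b507
  op=0xb303b507>>27=0x16 ⇒ lsli (RI)
  rd: (w>>24)&0x7=0x3 → R3
  imm: (w>>0)&0xffffff=0x3b507 → $242951

lsli R3, $242951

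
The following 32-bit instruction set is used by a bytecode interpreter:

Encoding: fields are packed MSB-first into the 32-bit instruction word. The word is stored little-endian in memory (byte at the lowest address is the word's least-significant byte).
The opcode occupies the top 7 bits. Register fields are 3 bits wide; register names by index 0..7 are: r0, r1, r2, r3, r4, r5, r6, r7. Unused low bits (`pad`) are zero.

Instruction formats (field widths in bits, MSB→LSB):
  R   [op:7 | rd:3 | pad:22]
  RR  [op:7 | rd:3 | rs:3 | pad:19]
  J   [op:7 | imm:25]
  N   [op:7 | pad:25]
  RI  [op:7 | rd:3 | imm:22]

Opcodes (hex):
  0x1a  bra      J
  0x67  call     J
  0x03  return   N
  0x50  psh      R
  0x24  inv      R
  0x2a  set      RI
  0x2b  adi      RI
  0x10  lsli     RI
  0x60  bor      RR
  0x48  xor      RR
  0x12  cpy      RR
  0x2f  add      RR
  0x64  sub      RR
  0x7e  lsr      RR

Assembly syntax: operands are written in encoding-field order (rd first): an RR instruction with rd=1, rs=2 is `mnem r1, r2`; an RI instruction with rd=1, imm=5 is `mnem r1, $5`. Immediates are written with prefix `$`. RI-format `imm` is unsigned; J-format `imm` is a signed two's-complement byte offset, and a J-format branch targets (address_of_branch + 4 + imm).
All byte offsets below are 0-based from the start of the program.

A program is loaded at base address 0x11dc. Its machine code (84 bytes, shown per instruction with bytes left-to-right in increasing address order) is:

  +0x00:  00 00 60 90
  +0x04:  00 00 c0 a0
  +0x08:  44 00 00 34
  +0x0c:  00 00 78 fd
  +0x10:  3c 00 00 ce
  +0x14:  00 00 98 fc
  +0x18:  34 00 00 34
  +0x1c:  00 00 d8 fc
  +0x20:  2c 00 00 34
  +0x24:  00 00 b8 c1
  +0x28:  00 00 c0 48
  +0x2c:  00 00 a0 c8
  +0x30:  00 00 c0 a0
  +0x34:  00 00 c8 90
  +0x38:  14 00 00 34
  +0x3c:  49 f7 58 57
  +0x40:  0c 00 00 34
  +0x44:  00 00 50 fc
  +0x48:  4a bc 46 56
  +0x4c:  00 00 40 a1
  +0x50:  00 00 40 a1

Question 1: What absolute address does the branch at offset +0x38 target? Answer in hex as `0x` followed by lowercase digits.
@+38  little-endian(14 00 00 34) = 0x34000014
  op=0x34000014>>25=0x1a ⇒ bra (J)
  [24:0] imm=20 = $20
  target = base 0x11dc + off 0x38 + 4 + imm 20 = 0x122c

0x122c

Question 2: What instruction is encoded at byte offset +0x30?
psh r3

[30] 00 00 c0 a0 → 0xa0c00000
  opcode bits[31:25]=0x50: psh/R
  rd@[24:22]=0x3 ⇒ r3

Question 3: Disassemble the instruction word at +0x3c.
adi r5, $1636169

+0x3c: 49 f7 58 57 ⇒ word 0x5758f749 (little)
  top 7b → 0x2b → adi [RI]
  rd: (w>>22)&0x7=0x5 → r5
  imm: (w>>0)&0x3fffff=0x18f749 → $1636169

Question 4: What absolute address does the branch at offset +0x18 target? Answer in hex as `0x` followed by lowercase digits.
[18] 34 00 00 34 → 0x34000034
  top 7b → 0x1a → bra [J]
  [24:0] imm=52 = $52
  target = base 0x11dc + off 0x18 + 4 + imm 52 = 0x122c

0x122c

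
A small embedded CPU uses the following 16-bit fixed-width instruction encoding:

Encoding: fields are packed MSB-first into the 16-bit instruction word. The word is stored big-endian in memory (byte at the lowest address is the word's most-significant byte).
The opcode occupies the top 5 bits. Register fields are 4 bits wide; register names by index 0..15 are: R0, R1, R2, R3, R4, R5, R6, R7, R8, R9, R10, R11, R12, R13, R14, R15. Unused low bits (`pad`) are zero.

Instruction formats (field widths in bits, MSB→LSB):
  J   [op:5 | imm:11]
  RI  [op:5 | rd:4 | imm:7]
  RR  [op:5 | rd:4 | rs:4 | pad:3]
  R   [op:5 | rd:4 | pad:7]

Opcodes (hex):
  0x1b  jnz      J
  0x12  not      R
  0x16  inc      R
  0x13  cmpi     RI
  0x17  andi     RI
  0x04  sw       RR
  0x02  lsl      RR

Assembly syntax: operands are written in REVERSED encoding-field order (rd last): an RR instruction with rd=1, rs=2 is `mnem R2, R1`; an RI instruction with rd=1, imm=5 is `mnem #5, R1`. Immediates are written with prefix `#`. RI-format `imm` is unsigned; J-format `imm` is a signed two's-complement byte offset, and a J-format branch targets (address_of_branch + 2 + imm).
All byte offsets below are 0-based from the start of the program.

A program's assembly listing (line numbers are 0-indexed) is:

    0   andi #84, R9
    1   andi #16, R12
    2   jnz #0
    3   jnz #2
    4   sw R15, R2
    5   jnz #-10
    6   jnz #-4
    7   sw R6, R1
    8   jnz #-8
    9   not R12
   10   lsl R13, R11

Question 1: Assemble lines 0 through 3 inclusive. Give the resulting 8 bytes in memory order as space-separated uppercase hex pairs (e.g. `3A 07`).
L0: andi op=0x17:5|rd=9:4|imm=84:7 ⇒ 0xbcd4 ⇒ big bc d4
L1: andi op=0x17:5|rd=12:4|imm=16:7 ⇒ 0xbe10 ⇒ big be 10
L2: jnz op=0x1b:5|imm=0:11 ⇒ 0xd800 ⇒ big d8 00
L3: jnz op=0x1b:5|imm=2:11 ⇒ 0xd802 ⇒ big d8 02

BC D4 BE 10 D8 00 D8 02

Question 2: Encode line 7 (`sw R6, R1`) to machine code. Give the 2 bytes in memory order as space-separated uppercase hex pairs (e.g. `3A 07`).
20 B0

7. sw fields op=0x4:5|rd=1:4|rs=6:4|pad=0:3 → word 20b0h → 20 b0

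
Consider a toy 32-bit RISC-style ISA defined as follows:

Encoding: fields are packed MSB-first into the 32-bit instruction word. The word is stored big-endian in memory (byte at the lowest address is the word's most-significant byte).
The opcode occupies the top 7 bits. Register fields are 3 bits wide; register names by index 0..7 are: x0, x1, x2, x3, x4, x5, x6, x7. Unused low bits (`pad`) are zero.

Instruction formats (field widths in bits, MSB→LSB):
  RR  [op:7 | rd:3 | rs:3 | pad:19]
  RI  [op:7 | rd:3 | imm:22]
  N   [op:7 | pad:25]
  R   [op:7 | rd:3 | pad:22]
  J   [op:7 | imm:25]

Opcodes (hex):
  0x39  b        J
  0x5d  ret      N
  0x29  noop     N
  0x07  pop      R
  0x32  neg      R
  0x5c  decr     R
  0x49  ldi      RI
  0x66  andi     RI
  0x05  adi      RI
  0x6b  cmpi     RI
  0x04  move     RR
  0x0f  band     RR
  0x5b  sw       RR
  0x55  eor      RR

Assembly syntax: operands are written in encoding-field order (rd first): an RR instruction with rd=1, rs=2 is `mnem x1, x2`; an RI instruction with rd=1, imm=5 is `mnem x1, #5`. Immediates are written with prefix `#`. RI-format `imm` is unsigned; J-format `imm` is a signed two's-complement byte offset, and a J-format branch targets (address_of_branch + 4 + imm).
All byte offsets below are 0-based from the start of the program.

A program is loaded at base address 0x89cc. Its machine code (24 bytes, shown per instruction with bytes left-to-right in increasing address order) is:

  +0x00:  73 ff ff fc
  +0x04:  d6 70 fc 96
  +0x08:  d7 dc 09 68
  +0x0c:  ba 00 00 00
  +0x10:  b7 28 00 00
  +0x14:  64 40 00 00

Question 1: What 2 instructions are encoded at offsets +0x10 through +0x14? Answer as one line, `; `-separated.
off 0x10: read b7 28 00 00 as big → 0xb7280000
  op=0xb7280000>>25=0x5b ⇒ sw (RR)
  rd: (w>>22)&0x7=0x4 → x4
  rs: (w>>19)&0x7=0x5 → x5
off 0x14: read 64 40 00 00 as big → 0x64400000
  op=0x64400000>>25=0x32 ⇒ neg (R)
  rd: (w>>22)&0x7=0x1 → x1

sw x4, x5; neg x1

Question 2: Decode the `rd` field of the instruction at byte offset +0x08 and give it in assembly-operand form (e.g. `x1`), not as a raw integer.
x7

off 0x08: read d7 dc 09 68 as big → 0xd7dc0968
  top 7b → 0x6b → cmpi [RI]
  [24:22] rd=7 = x7
  [21:0] imm=1837416 = #1837416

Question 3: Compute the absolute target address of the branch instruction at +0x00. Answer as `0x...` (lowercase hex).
off 0x00: read 73 ff ff fc as big → 0x73fffffc
  opcode bits[31:25]=0x39: b/J
  [24:0] imm=33554428 (s25→-4) = #-4
  target = base 0x89cc + off 0x00 + 4 + imm -4 = 0x89cc

0x89cc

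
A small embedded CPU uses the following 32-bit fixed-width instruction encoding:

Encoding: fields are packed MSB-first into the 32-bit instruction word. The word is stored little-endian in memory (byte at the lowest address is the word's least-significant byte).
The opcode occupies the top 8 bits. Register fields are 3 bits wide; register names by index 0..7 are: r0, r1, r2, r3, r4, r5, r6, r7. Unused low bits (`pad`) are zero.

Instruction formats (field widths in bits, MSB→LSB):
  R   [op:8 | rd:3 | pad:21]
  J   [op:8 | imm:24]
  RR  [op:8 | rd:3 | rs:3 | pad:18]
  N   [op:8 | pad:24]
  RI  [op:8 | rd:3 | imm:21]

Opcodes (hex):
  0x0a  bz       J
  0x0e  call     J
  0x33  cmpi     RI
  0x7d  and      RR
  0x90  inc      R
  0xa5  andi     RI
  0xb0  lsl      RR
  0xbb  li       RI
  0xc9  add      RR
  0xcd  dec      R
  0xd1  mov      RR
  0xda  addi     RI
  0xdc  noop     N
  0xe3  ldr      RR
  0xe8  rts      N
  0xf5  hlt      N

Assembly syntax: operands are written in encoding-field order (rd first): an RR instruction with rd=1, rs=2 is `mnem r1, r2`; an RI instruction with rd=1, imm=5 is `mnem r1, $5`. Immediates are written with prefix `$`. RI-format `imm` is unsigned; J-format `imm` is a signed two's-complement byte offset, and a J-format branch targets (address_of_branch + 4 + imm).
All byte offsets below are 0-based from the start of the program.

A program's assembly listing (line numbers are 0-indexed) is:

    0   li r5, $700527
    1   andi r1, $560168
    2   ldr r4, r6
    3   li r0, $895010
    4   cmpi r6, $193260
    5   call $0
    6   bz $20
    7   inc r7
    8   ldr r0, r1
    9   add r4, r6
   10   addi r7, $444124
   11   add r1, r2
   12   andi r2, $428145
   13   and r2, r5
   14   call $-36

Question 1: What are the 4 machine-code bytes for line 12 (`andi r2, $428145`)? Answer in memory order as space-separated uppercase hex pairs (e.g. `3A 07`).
71 88 46 A5

line 12 (andi): pack op=0xa5:8|rd=2:3|imm=428145:21 = 0xa5468871; little→ 71 88 46 a5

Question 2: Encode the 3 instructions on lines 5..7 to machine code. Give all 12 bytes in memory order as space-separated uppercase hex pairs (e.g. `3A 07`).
5. call fields op=0xe:8|imm=0:24 → word 0e000000h → 00 00 00 0e
6. bz fields op=0xa:8|imm=20:24 → word 0a000014h → 14 00 00 0a
7. inc fields op=0x90:8|rd=7:3|pad=0:21 → word 90e00000h → 00 00 e0 90

00 00 00 0E 14 00 00 0A 00 00 E0 90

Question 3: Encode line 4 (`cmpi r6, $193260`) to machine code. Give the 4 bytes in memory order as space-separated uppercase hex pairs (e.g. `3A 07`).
L4: cmpi op=0x33:8|rd=6:3|imm=193260:21 ⇒ 0x33c2f2ec ⇒ little ec f2 c2 33

EC F2 C2 33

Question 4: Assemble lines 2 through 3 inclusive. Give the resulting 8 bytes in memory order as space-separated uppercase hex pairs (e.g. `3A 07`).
00 00 98 E3 22 A8 0D BB

2. ldr fields op=0xe3:8|rd=4:3|rs=6:3|pad=0:18 → word e3980000h → 00 00 98 e3
3. li fields op=0xbb:8|rd=0:3|imm=895010:21 → word bb0da822h → 22 a8 0d bb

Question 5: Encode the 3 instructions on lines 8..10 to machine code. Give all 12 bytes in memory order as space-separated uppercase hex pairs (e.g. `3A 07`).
8. ldr fields op=0xe3:8|rd=0:3|rs=1:3|pad=0:18 → word e3040000h → 00 00 04 e3
9. add fields op=0xc9:8|rd=4:3|rs=6:3|pad=0:18 → word c9980000h → 00 00 98 c9
10. addi fields op=0xda:8|rd=7:3|imm=444124:21 → word dae6c6dch → dc c6 e6 da

00 00 04 E3 00 00 98 C9 DC C6 E6 DA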